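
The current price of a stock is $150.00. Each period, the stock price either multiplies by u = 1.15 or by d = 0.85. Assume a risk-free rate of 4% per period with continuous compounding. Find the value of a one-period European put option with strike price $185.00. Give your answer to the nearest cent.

Risk-neutral probability p = (e^0.04 − 0.85)/(1.15 − 0.85) = 0.1908/0.3000 = 0.6360
Terminal stock prices: S_u = 172.5, S_d = 127.5
Terminal payoffs (K − S): max(12.5, 0) = 12.5, max(57.5, 0) = 57.5
Node 0 (S = 150): V_0 = e^(−0.04)·[0.6360·12.5000 + 0.3640·57.5000] = 27.7460

$27.75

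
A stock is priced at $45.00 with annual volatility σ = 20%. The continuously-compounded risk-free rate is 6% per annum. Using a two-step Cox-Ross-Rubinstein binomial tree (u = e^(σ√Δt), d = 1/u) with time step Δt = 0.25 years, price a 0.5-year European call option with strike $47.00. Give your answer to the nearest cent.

CRR parameters: u = e^(σ√Δt) = e^(0.2·√0.25) = 1.1052, d = 1/u = 0.9048
Per-period rate: rΔt = 0.06·0.25 = 0.015, so R = e^0.015 = 1.0151
Risk-neutral probability p = (e^0.015 − 0.9048)/(1.1052 − 0.9048) = 0.1103/0.2003 = 0.5505
Terminal stock prices: S_uu = 54.96, S_ud = 45, S_dd = 36.84
Terminal payoffs (S − K): max(7.963, 0) = 7.963, max(-2, 0) = 0, max(-10.16, 0) = 0
Node u (S = 49.73): V_u = e^(−0.015)·[0.5505·7.9631 + 0.4495·0.0000] = 4.3181
Node d (S = 40.72): V_d = e^(−0.015)·[0.5505·0.0000 + 0.4495·0.0000] = 0.0000
Node 0 (S = 45): V_0 = e^(−0.015)·[0.5505·4.3181 + 0.4495·0.0000] = 2.3416

$2.34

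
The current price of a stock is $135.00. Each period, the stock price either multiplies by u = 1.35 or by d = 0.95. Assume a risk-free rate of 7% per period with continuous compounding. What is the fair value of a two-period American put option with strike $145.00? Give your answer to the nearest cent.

Risk-neutral probability p = (e^0.07 − 0.95)/(1.35 − 0.95) = 0.1225/0.4000 = 0.3063
Terminal stock prices: S_uu = 246, S_ud = 173.1, S_dd = 121.8
Terminal payoffs (K − S): max(-101, 0) = 0, max(-28.14, 0) = 0, max(23.16, 0) = 23.16
Node u (S = 182.2): continuation = e^(−0.07)·[0.3063·0.0000 + 0.6937·0.0000] = 0.0000; exercise value = 0.0000 ≤ continuation, so V_u = 0.0000
Node d (S = 128.2): continuation = e^(−0.07)·[0.3063·0.0000 + 0.6937·23.1625] = 14.9822; exercise value = 16.7500 > continuation, so V_d = 16.7500 (exercise)
Node 0 (S = 135): continuation = e^(−0.07)·[0.3063·0.0000 + 0.6937·16.7500] = 10.8344; exercise value = 10.0000 ≤ continuation, so V_0 = 10.8344

$10.83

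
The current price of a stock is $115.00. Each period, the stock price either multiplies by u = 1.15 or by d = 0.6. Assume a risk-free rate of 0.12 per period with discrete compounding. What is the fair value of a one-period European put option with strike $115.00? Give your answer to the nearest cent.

Risk-neutral probability p = (1 + 0.12 − 0.6)/(1.15 − 0.6) = 0.5200/0.5500 = 0.9455
Terminal stock prices: S_u = 132.2, S_d = 69
Terminal payoffs (K − S): max(-17.25, 0) = 0, max(46, 0) = 46
Node 0 (S = 115): V_0 = 1/1.12·[0.9455·0.0000 + 0.0545·46.0000] = 2.2403

$2.24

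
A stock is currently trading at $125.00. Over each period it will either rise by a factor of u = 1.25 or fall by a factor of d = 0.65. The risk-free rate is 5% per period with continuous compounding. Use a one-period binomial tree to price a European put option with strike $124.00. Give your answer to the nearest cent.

$13.47

Risk-neutral probability p = (e^0.05 − 0.65)/(1.25 − 0.65) = 0.4013/0.6000 = 0.6688
Terminal stock prices: S_u = 156.2, S_d = 81.25
Terminal payoffs (K − S): max(-32.25, 0) = 0, max(42.75, 0) = 42.75
Node 0 (S = 125): V_0 = e^(−0.05)·[0.6688·0.0000 + 0.3312·42.7500] = 13.4689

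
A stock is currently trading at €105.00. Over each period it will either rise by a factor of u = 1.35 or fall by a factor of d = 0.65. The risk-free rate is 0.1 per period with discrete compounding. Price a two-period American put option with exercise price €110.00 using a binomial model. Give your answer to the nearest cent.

Risk-neutral probability p = (1 + 0.1 − 0.65)/(1.35 − 0.65) = 0.4500/0.7000 = 0.6429
Terminal stock prices: S_uu = 191.4, S_ud = 92.14, S_dd = 44.36
Terminal payoffs (K − S): max(-81.36, 0) = 0, max(17.86, 0) = 17.86, max(65.64, 0) = 65.64
Node u (S = 141.8): continuation = 1/1.1·[0.6429·0.0000 + 0.3571·17.8625] = 5.7995; exercise value = 0.0000 ≤ continuation, so V_u = 5.7995
Node d (S = 68.25): continuation = 1/1.1·[0.6429·17.8625 + 0.3571·65.6375] = 31.7500; exercise value = 41.7500 > continuation, so V_d = 41.7500 (exercise)
Node 0 (S = 105): continuation = 1/1.1·[0.6429·5.7995 + 0.3571·41.7500] = 16.9445; exercise value = 5.0000 ≤ continuation, so V_0 = 16.9445

€16.94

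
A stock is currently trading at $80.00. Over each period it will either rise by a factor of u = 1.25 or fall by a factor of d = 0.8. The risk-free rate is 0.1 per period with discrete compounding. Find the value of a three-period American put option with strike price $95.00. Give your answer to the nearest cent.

$15.00

Risk-neutral probability p = (1 + 0.1 − 0.8)/(1.25 − 0.8) = 0.3000/0.4500 = 0.6667
Terminal stock prices: S_uuu = 156.2, S_uud = 100, S_udd = 64, S_ddd = 40.96
Terminal payoffs (K − S): max(-61.25, 0) = 0, max(-5, 0) = 0, max(31, 0) = 31, max(54.04, 0) = 54.04
Node uu (S = 125): continuation = 1/1.1·[0.6667·0.0000 + 0.3333·0.0000] = 0.0000; exercise value = 0.0000 ≤ continuation, so V_uu = 0.0000
Node ud (S = 80): continuation = 1/1.1·[0.6667·0.0000 + 0.3333·31.0000] = 9.3939; exercise value = 15.0000 > continuation, so V_ud = 15.0000 (exercise)
Node dd (S = 51.2): continuation = 1/1.1·[0.6667·31.0000 + 0.3333·54.0400] = 35.1636; exercise value = 43.8000 > continuation, so V_dd = 43.8000 (exercise)
Node u (S = 100): continuation = 1/1.1·[0.6667·0.0000 + 0.3333·15.0000] = 4.5455; exercise value = 0.0000 ≤ continuation, so V_u = 4.5455
Node d (S = 64): continuation = 1/1.1·[0.6667·15.0000 + 0.3333·43.8000] = 22.3636; exercise value = 31.0000 > continuation, so V_d = 31.0000 (exercise)
Node 0 (S = 80): continuation = 1/1.1·[0.6667·4.5455 + 0.3333·31.0000] = 12.1488; exercise value = 15.0000 > continuation, so V_0 = 15.0000 (exercise)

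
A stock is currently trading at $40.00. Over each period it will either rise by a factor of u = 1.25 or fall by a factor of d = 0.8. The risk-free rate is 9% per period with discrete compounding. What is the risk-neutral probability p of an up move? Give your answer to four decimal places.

p = 0.6444

Risk-neutral probability p = (1 + 0.09 − 0.8)/(1.25 − 0.8) = 0.2900/0.4500 = 0.6444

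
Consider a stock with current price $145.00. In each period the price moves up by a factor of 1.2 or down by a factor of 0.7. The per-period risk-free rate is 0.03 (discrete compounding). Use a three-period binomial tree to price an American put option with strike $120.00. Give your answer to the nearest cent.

$10.19

Risk-neutral probability p = (1 + 0.03 − 0.7)/(1.2 − 0.7) = 0.3300/0.5000 = 0.6600
Terminal stock prices: S_uuu = 250.6, S_uud = 146.2, S_udd = 85.26, S_ddd = 49.73
Terminal payoffs (K − S): max(-130.6, 0) = 0, max(-26.16, 0) = 0, max(34.74, 0) = 34.74, max(70.27, 0) = 70.27
Node uu (S = 208.8): continuation = 1/1.03·[0.6600·0.0000 + 0.3400·0.0000] = 0.0000; exercise value = 0.0000 ≤ continuation, so V_uu = 0.0000
Node ud (S = 121.8): continuation = 1/1.03·[0.6600·0.0000 + 0.3400·34.7400] = 11.4676; exercise value = 0.0000 ≤ continuation, so V_ud = 11.4676
Node dd (S = 71.05): continuation = 1/1.03·[0.6600·34.7400 + 0.3400·70.2650] = 45.4549; exercise value = 48.9500 > continuation, so V_dd = 48.9500 (exercise)
Node u (S = 174): continuation = 1/1.03·[0.6600·0.0000 + 0.3400·11.4676] = 3.7854; exercise value = 0.0000 ≤ continuation, so V_u = 3.7854
Node d (S = 101.5): continuation = 1/1.03·[0.6600·11.4676 + 0.3400·48.9500] = 23.5064; exercise value = 18.5000 ≤ continuation, so V_d = 23.5064
Node 0 (S = 145): continuation = 1/1.03·[0.6600·3.7854 + 0.3400·23.5064] = 10.1850; exercise value = 0.0000 ≤ continuation, so V_0 = 10.1850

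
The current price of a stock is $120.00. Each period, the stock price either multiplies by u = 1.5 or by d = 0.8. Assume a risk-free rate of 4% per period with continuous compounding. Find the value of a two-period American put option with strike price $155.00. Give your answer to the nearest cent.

Risk-neutral probability p = (e^0.04 − 0.8)/(1.5 − 0.8) = 0.2408/0.7000 = 0.3440
Terminal stock prices: S_uu = 270, S_ud = 144, S_dd = 76.8
Terminal payoffs (K − S): max(-115, 0) = 0, max(11, 0) = 11, max(78.2, 0) = 78.2
Node u (S = 180): continuation = e^(−0.04)·[0.3440·0.0000 + 0.6560·11.0000] = 6.9329; exercise value = 0.0000 ≤ continuation, so V_u = 6.9329
Node d (S = 96): continuation = e^(−0.04)·[0.3440·11.0000 + 0.6560·78.2000] = 52.9224; exercise value = 59.0000 > continuation, so V_d = 59.0000 (exercise)
Node 0 (S = 120): continuation = e^(−0.04)·[0.3440·6.9329 + 0.6560·59.0000] = 39.4770; exercise value = 35.0000 ≤ continuation, so V_0 = 39.4770

$39.48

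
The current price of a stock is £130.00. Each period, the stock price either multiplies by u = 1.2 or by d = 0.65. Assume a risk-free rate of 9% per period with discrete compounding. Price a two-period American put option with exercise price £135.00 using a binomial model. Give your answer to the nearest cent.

Risk-neutral probability p = (1 + 0.09 − 0.65)/(1.2 − 0.65) = 0.4400/0.5500 = 0.8000
Terminal stock prices: S_uu = 187.2, S_ud = 101.4, S_dd = 54.93
Terminal payoffs (K − S): max(-52.2, 0) = 0, max(33.6, 0) = 33.6, max(80.07, 0) = 80.07
Node u (S = 156): continuation = 1/1.09·[0.8000·0.0000 + 0.2000·33.6000] = 6.1651; exercise value = 0.0000 ≤ continuation, so V_u = 6.1651
Node d (S = 84.5): continuation = 1/1.09·[0.8000·33.6000 + 0.2000·80.0750] = 39.3532; exercise value = 50.5000 > continuation, so V_d = 50.5000 (exercise)
Node 0 (S = 130): continuation = 1/1.09·[0.8000·6.1651 + 0.2000·50.5000] = 13.7909; exercise value = 5.0000 ≤ continuation, so V_0 = 13.7909

£13.79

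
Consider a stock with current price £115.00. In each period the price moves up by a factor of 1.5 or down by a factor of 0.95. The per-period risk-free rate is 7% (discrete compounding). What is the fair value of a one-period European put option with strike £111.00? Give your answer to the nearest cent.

Risk-neutral probability p = (1 + 0.07 − 0.95)/(1.5 − 0.95) = 0.1200/0.5500 = 0.2182
Terminal stock prices: S_u = 172.5, S_d = 109.2
Terminal payoffs (K − S): max(-61.5, 0) = 0, max(1.75, 0) = 1.75
Node 0 (S = 115): V_0 = 1/1.07·[0.2182·0.0000 + 0.7818·1.7500] = 1.2787

£1.28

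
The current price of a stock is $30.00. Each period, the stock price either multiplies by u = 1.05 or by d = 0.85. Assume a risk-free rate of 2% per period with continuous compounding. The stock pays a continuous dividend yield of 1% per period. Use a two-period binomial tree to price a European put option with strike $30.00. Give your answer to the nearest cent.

$1.31

Per-period risk-free factor R = e^0.02 = 1.0202; dividend-adjusted growth = e^(0.02−0.01) = 1.0101.
Risk-neutral probability p = (1.0101 − 0.85)/(1.05 − 0.85) = 0.1601/0.2000 = 0.8003
Terminal stock prices: S_uu = 33.08, S_ud = 26.77, S_dd = 21.67
Terminal payoffs (K − S): max(-3.075, 0) = 0, max(3.225, 0) = 3.225, max(8.325, 0) = 8.325
Node u (S = 31.5): V_u = e^(−0.02)·[0.8003·0.0000 + 0.1997·3.2250] = 0.6314
Node d (S = 25.5): V_d = e^(−0.02)·[0.8003·3.2250 + 0.1997·8.3250] = 4.1597
Node 0 (S = 30): V_0 = e^(−0.02)·[0.8003·0.6314 + 0.1997·4.1597] = 1.3097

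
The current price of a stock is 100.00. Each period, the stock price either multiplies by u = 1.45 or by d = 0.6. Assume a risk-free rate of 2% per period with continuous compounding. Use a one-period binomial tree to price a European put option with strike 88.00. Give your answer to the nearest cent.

13.88

Risk-neutral probability p = (e^0.02 − 0.6)/(1.45 − 0.6) = 0.4202/0.8500 = 0.4944
Terminal stock prices: S_u = 145, S_d = 60
Terminal payoffs (K − S): max(-57, 0) = 0, max(28, 0) = 28
Node 0 (S = 100): V_0 = e^(−0.02)·[0.4944·0.0000 + 0.5056·28.0000] = 13.8777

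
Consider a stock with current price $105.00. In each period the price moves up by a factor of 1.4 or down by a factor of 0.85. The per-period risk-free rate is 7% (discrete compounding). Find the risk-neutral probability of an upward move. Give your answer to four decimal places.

p = 0.4000

Risk-neutral probability p = (1 + 0.07 − 0.85)/(1.4 − 0.85) = 0.2200/0.5500 = 0.4000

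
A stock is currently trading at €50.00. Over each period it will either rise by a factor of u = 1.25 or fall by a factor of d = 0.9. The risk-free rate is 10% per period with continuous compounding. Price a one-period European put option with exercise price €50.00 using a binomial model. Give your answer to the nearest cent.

Risk-neutral probability p = (e^0.1 − 0.9)/(1.25 − 0.9) = 0.2052/0.3500 = 0.5862
Terminal stock prices: S_u = 62.5, S_d = 45
Terminal payoffs (K − S): max(-12.5, 0) = 0, max(5, 0) = 5
Node 0 (S = 50): V_0 = e^(−0.1)·[0.5862·0.0000 + 0.4138·5.0000] = 1.8721

€1.87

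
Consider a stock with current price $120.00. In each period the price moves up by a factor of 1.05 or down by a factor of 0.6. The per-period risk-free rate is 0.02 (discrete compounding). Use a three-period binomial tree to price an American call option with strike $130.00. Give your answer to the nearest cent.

Risk-neutral probability p = (1 + 0.02 − 0.6)/(1.05 − 0.6) = 0.4200/0.4500 = 0.9333
Terminal stock prices: S_uuu = 138.9, S_uud = 79.38, S_udd = 45.36, S_ddd = 25.92
Terminal payoffs (S − K): max(8.915, 0) = 8.915, max(-50.62, 0) = 0, max(-84.64, 0) = 0, max(-104.1, 0) = 0
Node uu (S = 132.3): continuation = 1/1.02·[0.9333·8.9150 + 0.0667·0.0000] = 8.1575; exercise value = 2.3000 ≤ continuation, so V_uu = 8.1575
Node ud (S = 75.6): continuation = 1/1.02·[0.9333·0.0000 + 0.0667·0.0000] = 0.0000; exercise value = 0.0000 ≤ continuation, so V_ud = 0.0000
Node dd (S = 43.2): continuation = 1/1.02·[0.9333·0.0000 + 0.0667·0.0000] = 0.0000; exercise value = 0.0000 ≤ continuation, so V_dd = 0.0000
Node u (S = 126): continuation = 1/1.02·[0.9333·8.1575 + 0.0667·0.0000] = 7.4644; exercise value = 0.0000 ≤ continuation, so V_u = 7.4644
Node d (S = 72): continuation = 1/1.02·[0.9333·0.0000 + 0.0667·0.0000] = 0.0000; exercise value = 0.0000 ≤ continuation, so V_d = 0.0000
Node 0 (S = 120): continuation = 1/1.02·[0.9333·7.4644 + 0.0667·0.0000] = 6.8302; exercise value = 0.0000 ≤ continuation, so V_0 = 6.8302

$6.83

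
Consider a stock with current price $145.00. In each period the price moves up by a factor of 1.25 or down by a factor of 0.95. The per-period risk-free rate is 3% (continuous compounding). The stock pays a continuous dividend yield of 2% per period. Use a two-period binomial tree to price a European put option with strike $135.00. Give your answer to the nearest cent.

$2.49

Per-period risk-free factor R = e^0.03 = 1.0305; dividend-adjusted growth = e^(0.03−0.02) = 1.0101.
Risk-neutral probability p = (1.0101 − 0.95)/(1.25 − 0.95) = 0.0601/0.3000 = 0.2002
Terminal stock prices: S_uu = 226.6, S_ud = 172.2, S_dd = 130.9
Terminal payoffs (K − S): max(-91.56, 0) = 0, max(-37.19, 0) = 0, max(4.138, 0) = 4.138
Node u (S = 181.2): V_u = e^(−0.03)·[0.2002·0.0000 + 0.7998·0.0000] = 0.0000
Node d (S = 137.8): V_d = e^(−0.03)·[0.2002·0.0000 + 0.7998·4.1375] = 3.2115
Node 0 (S = 145): V_0 = e^(−0.03)·[0.2002·0.0000 + 0.7998·3.2115] = 2.4928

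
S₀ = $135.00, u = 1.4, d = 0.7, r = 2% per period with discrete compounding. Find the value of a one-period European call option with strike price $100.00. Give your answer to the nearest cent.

$39.89

Risk-neutral probability p = (1 + 0.02 − 0.7)/(1.4 − 0.7) = 0.3200/0.7000 = 0.4571
Terminal stock prices: S_u = 189, S_d = 94.5
Terminal payoffs (S − K): max(89, 0) = 89, max(-5.5, 0) = 0
Node 0 (S = 135): V_0 = 1/1.02·[0.4571·89.0000 + 0.5429·0.0000] = 39.8880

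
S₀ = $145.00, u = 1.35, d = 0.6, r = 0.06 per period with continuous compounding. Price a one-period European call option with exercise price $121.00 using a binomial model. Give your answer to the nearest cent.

Risk-neutral probability p = (e^0.06 − 0.6)/(1.35 − 0.6) = 0.4618/0.7500 = 0.6158
Terminal stock prices: S_u = 195.8, S_d = 87
Terminal payoffs (S − K): max(74.75, 0) = 74.75, max(-34, 0) = 0
Node 0 (S = 145): V_0 = e^(−0.06)·[0.6158·74.7500 + 0.3842·0.0000] = 43.3491

$43.35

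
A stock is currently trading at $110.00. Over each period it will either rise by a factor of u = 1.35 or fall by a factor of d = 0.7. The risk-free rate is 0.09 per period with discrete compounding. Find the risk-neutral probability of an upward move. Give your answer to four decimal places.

Risk-neutral probability p = (1 + 0.09 − 0.7)/(1.35 − 0.7) = 0.3900/0.6500 = 0.6000

p = 0.6000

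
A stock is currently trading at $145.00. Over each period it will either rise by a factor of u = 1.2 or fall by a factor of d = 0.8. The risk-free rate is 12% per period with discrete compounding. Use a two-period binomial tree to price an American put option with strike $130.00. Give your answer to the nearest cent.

Risk-neutral probability p = (1 + 0.12 − 0.8)/(1.2 − 0.8) = 0.3200/0.4000 = 0.8000
Terminal stock prices: S_uu = 208.8, S_ud = 139.2, S_dd = 92.8
Terminal payoffs (K − S): max(-78.8, 0) = 0, max(-9.2, 0) = 0, max(37.2, 0) = 37.2
Node u (S = 174): continuation = 1/1.12·[0.8000·0.0000 + 0.2000·0.0000] = 0.0000; exercise value = 0.0000 ≤ continuation, so V_u = 0.0000
Node d (S = 116): continuation = 1/1.12·[0.8000·0.0000 + 0.2000·37.2000] = 6.6429; exercise value = 14.0000 > continuation, so V_d = 14.0000 (exercise)
Node 0 (S = 145): continuation = 1/1.12·[0.8000·0.0000 + 0.2000·14.0000] = 2.5000; exercise value = 0.0000 ≤ continuation, so V_0 = 2.5000

$2.50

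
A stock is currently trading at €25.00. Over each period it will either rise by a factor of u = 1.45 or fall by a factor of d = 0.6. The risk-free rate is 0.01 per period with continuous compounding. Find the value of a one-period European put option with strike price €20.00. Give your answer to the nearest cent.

€2.56

Risk-neutral probability p = (e^0.01 − 0.6)/(1.45 − 0.6) = 0.4101/0.8500 = 0.4824
Terminal stock prices: S_u = 36.25, S_d = 15
Terminal payoffs (K − S): max(-16.25, 0) = 0, max(5, 0) = 5
Node 0 (S = 25): V_0 = e^(−0.01)·[0.4824·0.0000 + 0.5176·5.0000] = 2.5622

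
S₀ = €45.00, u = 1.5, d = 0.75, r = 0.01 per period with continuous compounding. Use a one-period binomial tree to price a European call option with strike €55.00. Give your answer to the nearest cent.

Risk-neutral probability p = (e^0.01 − 0.75)/(1.5 − 0.75) = 0.2601/0.7500 = 0.3467
Terminal stock prices: S_u = 67.5, S_d = 33.75
Terminal payoffs (S − K): max(12.5, 0) = 12.5, max(-21.25, 0) = 0
Node 0 (S = 45): V_0 = e^(−0.01)·[0.3467·12.5000 + 0.6533·0.0000] = 4.2910

€4.29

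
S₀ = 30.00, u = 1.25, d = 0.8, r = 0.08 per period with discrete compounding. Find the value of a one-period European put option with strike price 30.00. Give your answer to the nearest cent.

Risk-neutral probability p = (1 + 0.08 − 0.8)/(1.25 − 0.8) = 0.2800/0.4500 = 0.6222
Terminal stock prices: S_u = 37.5, S_d = 24
Terminal payoffs (K − S): max(-7.5, 0) = 0, max(6, 0) = 6
Node 0 (S = 30): V_0 = 1/1.08·[0.6222·0.0000 + 0.3778·6.0000] = 2.0988

2.10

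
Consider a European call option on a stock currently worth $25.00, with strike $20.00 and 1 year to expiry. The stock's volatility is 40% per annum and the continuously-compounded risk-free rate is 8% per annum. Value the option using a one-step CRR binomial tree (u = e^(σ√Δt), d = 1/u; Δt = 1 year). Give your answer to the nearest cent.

$8.03

CRR parameters: u = e^(σ√Δt) = e^(0.4·√1) = 1.4918, d = 1/u = 0.6703
Per-period rate: rΔt = 0.08·1 = 0.08, so R = e^0.08 = 1.0833
Risk-neutral probability p = (e^0.08 − 0.6703)/(1.4918 − 0.6703) = 0.4130/0.8215 = 0.5027
Terminal stock prices: S_u = 37.3, S_d = 16.76
Terminal payoffs (S − K): max(17.3, 0) = 17.3, max(-3.242, 0) = 0
Node 0 (S = 25): V_0 = e^(−0.08)·[0.5027·17.2956 + 0.4973·0.0000] = 8.0260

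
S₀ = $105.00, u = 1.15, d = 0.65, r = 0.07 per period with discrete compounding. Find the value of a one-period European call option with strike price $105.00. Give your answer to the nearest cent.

Risk-neutral probability p = (1 + 0.07 − 0.65)/(1.15 − 0.65) = 0.4200/0.5000 = 0.8400
Terminal stock prices: S_u = 120.7, S_d = 68.25
Terminal payoffs (S − K): max(15.75, 0) = 15.75, max(-36.75, 0) = 0
Node 0 (S = 105): V_0 = 1/1.07·[0.8400·15.7500 + 0.1600·0.0000] = 12.3645

$12.36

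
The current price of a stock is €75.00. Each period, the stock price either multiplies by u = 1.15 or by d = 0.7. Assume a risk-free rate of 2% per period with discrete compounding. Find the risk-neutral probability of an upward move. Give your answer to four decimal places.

p = 0.7111

Risk-neutral probability p = (1 + 0.02 − 0.7)/(1.15 − 0.7) = 0.3200/0.4500 = 0.7111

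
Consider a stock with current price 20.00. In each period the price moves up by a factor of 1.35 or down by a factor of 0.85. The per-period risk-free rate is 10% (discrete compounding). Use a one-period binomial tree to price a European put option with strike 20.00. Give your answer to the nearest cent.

1.36

Risk-neutral probability p = (1 + 0.1 − 0.85)/(1.35 − 0.85) = 0.2500/0.5000 = 0.5000
Terminal stock prices: S_u = 27, S_d = 17
Terminal payoffs (K − S): max(-7, 0) = 0, max(3, 0) = 3
Node 0 (S = 20): V_0 = 1/1.1·[0.5000·0.0000 + 0.5000·3.0000] = 1.3636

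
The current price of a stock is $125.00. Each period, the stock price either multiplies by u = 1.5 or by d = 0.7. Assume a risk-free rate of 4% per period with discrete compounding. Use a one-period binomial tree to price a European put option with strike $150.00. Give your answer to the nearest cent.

Risk-neutral probability p = (1 + 0.04 − 0.7)/(1.5 − 0.7) = 0.3400/0.8000 = 0.4250
Terminal stock prices: S_u = 187.5, S_d = 87.5
Terminal payoffs (K − S): max(-37.5, 0) = 0, max(62.5, 0) = 62.5
Node 0 (S = 125): V_0 = 1/1.04·[0.4250·0.0000 + 0.5750·62.5000] = 34.5553

$34.56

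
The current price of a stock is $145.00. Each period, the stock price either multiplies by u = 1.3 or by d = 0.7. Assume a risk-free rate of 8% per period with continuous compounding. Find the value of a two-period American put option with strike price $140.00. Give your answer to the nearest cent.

$14.42

Risk-neutral probability p = (e^0.08 − 0.7)/(1.3 − 0.7) = 0.3833/0.6000 = 0.6388
Terminal stock prices: S_uu = 245.1, S_ud = 131.9, S_dd = 71.05
Terminal payoffs (K − S): max(-105.1, 0) = 0, max(8.05, 0) = 8.05, max(68.95, 0) = 68.95
Node u (S = 188.5): continuation = e^(−0.08)·[0.6388·0.0000 + 0.3612·8.0500] = 2.6840; exercise value = 0.0000 ≤ continuation, so V_u = 2.6840
Node d (S = 101.5): continuation = e^(−0.08)·[0.6388·8.0500 + 0.3612·68.9500] = 27.7363; exercise value = 38.5000 > continuation, so V_d = 38.5000 (exercise)
Node 0 (S = 145): continuation = e^(−0.08)·[0.6388·2.6840 + 0.3612·38.5000] = 14.4194; exercise value = 0.0000 ≤ continuation, so V_0 = 14.4194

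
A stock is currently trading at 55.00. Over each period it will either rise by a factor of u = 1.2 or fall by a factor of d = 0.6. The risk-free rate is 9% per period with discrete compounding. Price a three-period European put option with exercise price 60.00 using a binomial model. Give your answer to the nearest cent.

Risk-neutral probability p = (1 + 0.09 − 0.6)/(1.2 − 0.6) = 0.4900/0.6000 = 0.8167
Terminal stock prices: S_uuu = 95.04, S_uud = 47.52, S_udd = 23.76, S_ddd = 11.88
Terminal payoffs (K − S): max(-35.04, 0) = 0, max(12.48, 0) = 12.48, max(36.24, 0) = 36.24, max(48.12, 0) = 48.12
Node uu (S = 79.2): V_uu = 1/1.09·[0.8167·0.0000 + 0.1833·12.4800] = 2.0991
Node ud (S = 39.6): V_ud = 1/1.09·[0.8167·12.4800 + 0.1833·36.2400] = 15.4459
Node dd (S = 19.8): V_dd = 1/1.09·[0.8167·36.2400 + 0.1833·48.1200] = 35.2459
Node u (S = 66): V_u = 1/1.09·[0.8167·2.0991 + 0.1833·15.4459] = 4.1706
Node d (S = 33): V_d = 1/1.09·[0.8167·15.4459 + 0.1833·35.2459] = 17.5008
Node 0 (S = 55): V_0 = 1/1.09·[0.8167·4.1706 + 0.1833·17.5008] = 6.0683

6.07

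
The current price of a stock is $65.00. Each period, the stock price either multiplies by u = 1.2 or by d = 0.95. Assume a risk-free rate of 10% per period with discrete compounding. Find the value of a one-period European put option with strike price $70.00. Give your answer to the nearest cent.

$3.00

Risk-neutral probability p = (1 + 0.1 − 0.95)/(1.2 − 0.95) = 0.1500/0.2500 = 0.6000
Terminal stock prices: S_u = 78, S_d = 61.75
Terminal payoffs (K − S): max(-8, 0) = 0, max(8.25, 0) = 8.25
Node 0 (S = 65): V_0 = 1/1.1·[0.6000·0.0000 + 0.4000·8.2500] = 3.0000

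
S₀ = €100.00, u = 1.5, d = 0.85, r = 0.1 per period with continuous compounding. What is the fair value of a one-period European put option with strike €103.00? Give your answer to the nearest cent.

€9.89

Risk-neutral probability p = (e^0.1 − 0.85)/(1.5 − 0.85) = 0.2552/0.6500 = 0.3926
Terminal stock prices: S_u = 150, S_d = 85
Terminal payoffs (K − S): max(-47, 0) = 0, max(18, 0) = 18
Node 0 (S = 100): V_0 = e^(−0.1)·[0.3926·0.0000 + 0.6074·18.0000] = 9.8932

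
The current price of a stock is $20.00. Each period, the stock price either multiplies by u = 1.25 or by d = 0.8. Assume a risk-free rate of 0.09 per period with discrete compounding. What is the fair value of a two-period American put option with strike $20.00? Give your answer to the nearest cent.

Risk-neutral probability p = (1 + 0.09 − 0.8)/(1.25 − 0.8) = 0.2900/0.4500 = 0.6444
Terminal stock prices: S_uu = 31.25, S_ud = 20, S_dd = 12.8
Terminal payoffs (K − S): max(-11.25, 0) = 0, max(0, 0) = 0, max(7.2, 0) = 7.2
Node u (S = 25): continuation = 1/1.09·[0.6444·0.0000 + 0.3556·0.0000] = 0.0000; exercise value = 0.0000 ≤ continuation, so V_u = 0.0000
Node d (S = 16): continuation = 1/1.09·[0.6444·0.0000 + 0.3556·7.2000] = 2.3486; exercise value = 4.0000 > continuation, so V_d = 4.0000 (exercise)
Node 0 (S = 20): continuation = 1/1.09·[0.6444·0.0000 + 0.3556·4.0000] = 1.3048; exercise value = 0.0000 ≤ continuation, so V_0 = 1.3048

$1.30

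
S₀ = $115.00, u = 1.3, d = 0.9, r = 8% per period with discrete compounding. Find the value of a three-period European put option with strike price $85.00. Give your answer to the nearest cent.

Risk-neutral probability p = (1 + 0.08 − 0.9)/(1.3 − 0.9) = 0.1800/0.4000 = 0.4500
Terminal stock prices: S_uuu = 252.7, S_uud = 174.9, S_udd = 121.1, S_ddd = 83.84
Terminal payoffs (K − S): max(-167.7, 0) = 0, max(-89.92, 0) = 0, max(-36.1, 0) = 0, max(1.165, 0) = 1.165
Node uu (S = 194.4): V_uu = 1/1.08·[0.4500·0.0000 + 0.5500·0.0000] = 0.0000
Node ud (S = 134.6): V_ud = 1/1.08·[0.4500·0.0000 + 0.5500·0.0000] = 0.0000
Node dd (S = 93.15): V_dd = 1/1.08·[0.4500·0.0000 + 0.5500·1.1650] = 0.5933
Node u (S = 149.5): V_u = 1/1.08·[0.4500·0.0000 + 0.5500·0.0000] = 0.0000
Node d (S = 103.5): V_d = 1/1.08·[0.4500·0.0000 + 0.5500·0.5933] = 0.3021
Node 0 (S = 115): V_0 = 1/1.08·[0.4500·0.0000 + 0.5500·0.3021] = 0.1539

$0.15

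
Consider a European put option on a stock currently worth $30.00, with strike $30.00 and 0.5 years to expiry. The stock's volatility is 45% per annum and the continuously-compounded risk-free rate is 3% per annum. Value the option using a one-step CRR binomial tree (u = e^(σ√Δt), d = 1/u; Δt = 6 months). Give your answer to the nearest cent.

$4.47

CRR parameters: u = e^(σ√Δt) = e^(0.45·√0.5) = 1.3746, d = 1/u = 0.7275
Per-period rate: rΔt = 0.03·0.5 = 0.015, so R = e^0.015 = 1.0151
Risk-neutral probability p = (e^0.015 − 0.7275)/(1.3746 − 0.7275) = 0.2877/0.6472 = 0.4445
Terminal stock prices: S_u = 41.24, S_d = 21.82
Terminal payoffs (K − S): max(-11.24, 0) = 0, max(8.176, 0) = 8.176
Node 0 (S = 30): V_0 = e^(−0.015)·[0.4445·0.0000 + 0.5555·8.1762] = 4.4745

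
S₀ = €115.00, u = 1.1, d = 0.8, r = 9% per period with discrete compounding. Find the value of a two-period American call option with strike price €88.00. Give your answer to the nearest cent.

Risk-neutral probability p = (1 + 0.09 − 0.8)/(1.1 − 0.8) = 0.2900/0.3000 = 0.9667
Terminal stock prices: S_uu = 139.2, S_ud = 101.2, S_dd = 73.6
Terminal payoffs (S − K): max(51.15, 0) = 51.15, max(13.2, 0) = 13.2, max(-14.4, 0) = 0
Node u (S = 126.5): continuation = 1/1.09·[0.9667·51.1500 + 0.0333·13.2000] = 45.7661; exercise value = 38.5000 ≤ continuation, so V_u = 45.7661
Node d (S = 92): continuation = 1/1.09·[0.9667·13.2000 + 0.0333·0.0000] = 11.7064; exercise value = 4.0000 ≤ continuation, so V_d = 11.7064
Node 0 (S = 115): continuation = 1/1.09·[0.9667·45.7661 + 0.0333·11.7064] = 40.9456; exercise value = 27.0000 ≤ continuation, so V_0 = 40.9456

€40.95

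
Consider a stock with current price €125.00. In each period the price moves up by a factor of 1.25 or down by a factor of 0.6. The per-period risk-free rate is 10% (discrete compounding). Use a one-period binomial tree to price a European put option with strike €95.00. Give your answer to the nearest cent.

Risk-neutral probability p = (1 + 0.1 − 0.6)/(1.25 − 0.6) = 0.5000/0.6500 = 0.7692
Terminal stock prices: S_u = 156.2, S_d = 75
Terminal payoffs (K − S): max(-61.25, 0) = 0, max(20, 0) = 20
Node 0 (S = 125): V_0 = 1/1.1·[0.7692·0.0000 + 0.2308·20.0000] = 4.1958

€4.20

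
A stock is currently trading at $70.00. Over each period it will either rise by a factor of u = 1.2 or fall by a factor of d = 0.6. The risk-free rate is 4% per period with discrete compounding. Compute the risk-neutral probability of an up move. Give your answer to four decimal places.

p = 0.7333

Risk-neutral probability p = (1 + 0.04 − 0.6)/(1.2 − 0.6) = 0.4400/0.6000 = 0.7333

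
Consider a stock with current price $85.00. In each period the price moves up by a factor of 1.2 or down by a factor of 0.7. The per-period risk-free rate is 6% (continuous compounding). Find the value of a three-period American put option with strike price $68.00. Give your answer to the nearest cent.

Risk-neutral probability p = (e^0.06 − 0.7)/(1.2 − 0.7) = 0.3618/0.5000 = 0.7237
Terminal stock prices: S_uuu = 146.9, S_uud = 85.68, S_udd = 49.98, S_ddd = 29.15
Terminal payoffs (K − S): max(-78.88, 0) = 0, max(-17.68, 0) = 0, max(18.02, 0) = 18.02, max(38.85, 0) = 38.85
Node uu (S = 122.4): continuation = e^(−0.06)·[0.7237·0.0000 + 0.2763·0.0000] = 0.0000; exercise value = 0.0000 ≤ continuation, so V_uu = 0.0000
Node ud (S = 71.4): continuation = e^(−0.06)·[0.7237·0.0000 + 0.2763·18.0200] = 4.6894; exercise value = 0.0000 ≤ continuation, so V_ud = 4.6894
Node dd (S = 41.65): continuation = e^(−0.06)·[0.7237·18.0200 + 0.2763·38.8450] = 22.3900; exercise value = 26.3500 > continuation, so V_dd = 26.3500 (exercise)
Node u (S = 102): continuation = e^(−0.06)·[0.7237·0.0000 + 0.2763·4.6894] = 1.2204; exercise value = 0.0000 ≤ continuation, so V_u = 1.2204
Node d (S = 59.5): continuation = e^(−0.06)·[0.7237·4.6894 + 0.2763·26.3500] = 10.0532; exercise value = 8.5000 ≤ continuation, so V_d = 10.0532
Node 0 (S = 85): continuation = e^(−0.06)·[0.7237·1.2204 + 0.2763·10.0532] = 3.4479; exercise value = 0.0000 ≤ continuation, so V_0 = 3.4479

$3.45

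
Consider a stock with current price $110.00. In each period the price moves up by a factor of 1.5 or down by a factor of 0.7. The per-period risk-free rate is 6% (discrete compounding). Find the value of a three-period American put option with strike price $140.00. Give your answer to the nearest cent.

Risk-neutral probability p = (1 + 0.06 − 0.7)/(1.5 − 0.7) = 0.3600/0.8000 = 0.4500
Terminal stock prices: S_uuu = 371.2, S_uud = 173.2, S_udd = 80.85, S_ddd = 37.73
Terminal payoffs (K − S): max(-231.2, 0) = 0, max(-33.25, 0) = 0, max(59.15, 0) = 59.15, max(102.3, 0) = 102.3
Node uu (S = 247.5): continuation = 1/1.06·[0.4500·0.0000 + 0.5500·0.0000] = 0.0000; exercise value = 0.0000 ≤ continuation, so V_uu = 0.0000
Node ud (S = 115.5): continuation = 1/1.06·[0.4500·0.0000 + 0.5500·59.1500] = 30.6910; exercise value = 24.5000 ≤ continuation, so V_ud = 30.6910
Node dd (S = 53.9): continuation = 1/1.06·[0.4500·59.1500 + 0.5500·102.2700] = 78.1755; exercise value = 86.1000 > continuation, so V_dd = 86.1000 (exercise)
Node u (S = 165): continuation = 1/1.06·[0.4500·0.0000 + 0.5500·30.6910] = 15.9246; exercise value = 0.0000 ≤ continuation, so V_u = 15.9246
Node d (S = 77): continuation = 1/1.06·[0.4500·30.6910 + 0.5500·86.1000] = 57.7037; exercise value = 63.0000 > continuation, so V_d = 63.0000 (exercise)
Node 0 (S = 110): continuation = 1/1.06·[0.4500·15.9246 + 0.5500·63.0000] = 39.4491; exercise value = 30.0000 ≤ continuation, so V_0 = 39.4491

$39.45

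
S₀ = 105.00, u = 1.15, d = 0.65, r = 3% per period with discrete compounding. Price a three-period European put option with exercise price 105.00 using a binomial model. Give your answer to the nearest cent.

Risk-neutral probability p = (1 + 0.03 − 0.65)/(1.15 − 0.65) = 0.3800/0.5000 = 0.7600
Terminal stock prices: S_uuu = 159.7, S_uud = 90.26, S_udd = 51.02, S_ddd = 28.84
Terminal payoffs (K − S): max(-54.69, 0) = 0, max(14.74, 0) = 14.74, max(53.98, 0) = 53.98, max(76.16, 0) = 76.16
Node uu (S = 138.9): V_uu = 1/1.03·[0.7600·0.0000 + 0.2400·14.7394] = 3.4344
Node ud (S = 78.49): V_ud = 1/1.03·[0.7600·14.7394 + 0.2400·53.9831] = 23.4542
Node dd (S = 44.36): V_dd = 1/1.03·[0.7600·53.9831 + 0.2400·76.1644] = 57.5792
Node u (S = 120.7): V_u = 1/1.03·[0.7600·3.4344 + 0.2400·23.4542] = 7.9992
Node d (S = 68.25): V_d = 1/1.03·[0.7600·23.4542 + 0.2400·57.5792] = 30.7226
Node 0 (S = 105): V_0 = 1/1.03·[0.7600·7.9992 + 0.2400·30.7226] = 13.0610

13.06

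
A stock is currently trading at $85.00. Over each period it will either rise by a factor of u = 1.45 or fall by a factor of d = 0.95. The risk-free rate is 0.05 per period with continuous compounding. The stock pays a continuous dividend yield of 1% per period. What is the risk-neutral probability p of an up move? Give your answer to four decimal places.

Per-period risk-free factor R = e^0.05 = 1.0513; dividend-adjusted growth = e^(0.05−0.01) = 1.0408.
Risk-neutral probability p = (1.0408 − 0.95)/(1.45 − 0.95) = 0.0908/0.5000 = 0.1816

p = 0.1816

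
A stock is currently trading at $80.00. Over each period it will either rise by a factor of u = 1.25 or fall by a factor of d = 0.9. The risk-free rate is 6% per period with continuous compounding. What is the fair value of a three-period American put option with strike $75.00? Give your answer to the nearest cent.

Risk-neutral probability p = (e^0.06 − 0.9)/(1.25 − 0.9) = 0.1618/0.3500 = 0.4624
Terminal stock prices: S_uuu = 156.2, S_uud = 112.5, S_udd = 81, S_ddd = 58.32
Terminal payoffs (K − S): max(-81.25, 0) = 0, max(-37.5, 0) = 0, max(-6, 0) = 0, max(16.68, 0) = 16.68
Node uu (S = 125): continuation = e^(−0.06)·[0.4624·0.0000 + 0.5376·0.0000] = 0.0000; exercise value = 0.0000 ≤ continuation, so V_uu = 0.0000
Node ud (S = 90): continuation = e^(−0.06)·[0.4624·0.0000 + 0.5376·0.0000] = 0.0000; exercise value = 0.0000 ≤ continuation, so V_ud = 0.0000
Node dd (S = 64.8): continuation = e^(−0.06)·[0.4624·0.0000 + 0.5376·16.6800] = 8.4451; exercise value = 10.2000 > continuation, so V_dd = 10.2000 (exercise)
Node u (S = 100): continuation = e^(−0.06)·[0.4624·0.0000 + 0.5376·0.0000] = 0.0000; exercise value = 0.0000 ≤ continuation, so V_u = 0.0000
Node d (S = 72): continuation = e^(−0.06)·[0.4624·0.0000 + 0.5376·10.2000] = 5.1643; exercise value = 3.0000 ≤ continuation, so V_d = 5.1643
Node 0 (S = 80): continuation = e^(−0.06)·[0.4624·0.0000 + 0.5376·5.1643] = 2.6147; exercise value = 0.0000 ≤ continuation, so V_0 = 2.6147

$2.61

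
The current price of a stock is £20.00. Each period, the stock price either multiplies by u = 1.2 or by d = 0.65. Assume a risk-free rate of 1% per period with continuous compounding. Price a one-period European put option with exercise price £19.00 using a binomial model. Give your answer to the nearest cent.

Risk-neutral probability p = (e^0.01 − 0.65)/(1.2 − 0.65) = 0.3601/0.5500 = 0.6546
Terminal stock prices: S_u = 24, S_d = 13
Terminal payoffs (K − S): max(-5, 0) = 0, max(6, 0) = 6
Node 0 (S = 20): V_0 = e^(−0.01)·[0.6546·0.0000 + 0.3454·6.0000] = 2.0516

£2.05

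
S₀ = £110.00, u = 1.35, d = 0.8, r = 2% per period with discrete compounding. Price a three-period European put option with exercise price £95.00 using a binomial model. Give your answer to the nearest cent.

£7.87

Risk-neutral probability p = (1 + 0.02 − 0.8)/(1.35 − 0.8) = 0.2200/0.5500 = 0.4000
Terminal stock prices: S_uuu = 270.6, S_uud = 160.4, S_udd = 95.04, S_ddd = 56.32
Terminal payoffs (K − S): max(-175.6, 0) = 0, max(-65.38, 0) = 0, max(-0.04, 0) = 0, max(38.68, 0) = 38.68
Node uu (S = 200.5): V_uu = 1/1.02·[0.4000·0.0000 + 0.6000·0.0000] = 0.0000
Node ud (S = 118.8): V_ud = 1/1.02·[0.4000·0.0000 + 0.6000·0.0000] = 0.0000
Node dd (S = 70.4): V_dd = 1/1.02·[0.4000·0.0000 + 0.6000·38.6800] = 22.7529
Node u (S = 148.5): V_u = 1/1.02·[0.4000·0.0000 + 0.6000·0.0000] = 0.0000
Node d (S = 88): V_d = 1/1.02·[0.4000·0.0000 + 0.6000·22.7529] = 13.3841
Node 0 (S = 110): V_0 = 1/1.02·[0.4000·0.0000 + 0.6000·13.3841] = 7.8730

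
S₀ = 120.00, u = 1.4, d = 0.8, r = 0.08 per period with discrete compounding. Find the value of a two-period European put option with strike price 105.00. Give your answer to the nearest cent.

6.88

Risk-neutral probability p = (1 + 0.08 − 0.8)/(1.4 − 0.8) = 0.2800/0.6000 = 0.4667
Terminal stock prices: S_uu = 235.2, S_ud = 134.4, S_dd = 76.8
Terminal payoffs (K − S): max(-130.2, 0) = 0, max(-29.4, 0) = 0, max(28.2, 0) = 28.2
Node u (S = 168): V_u = 1/1.08·[0.4667·0.0000 + 0.5333·0.0000] = 0.0000
Node d (S = 96): V_d = 1/1.08·[0.4667·0.0000 + 0.5333·28.2000] = 13.9259
Node 0 (S = 120): V_0 = 1/1.08·[0.4667·0.0000 + 0.5333·13.9259] = 6.8770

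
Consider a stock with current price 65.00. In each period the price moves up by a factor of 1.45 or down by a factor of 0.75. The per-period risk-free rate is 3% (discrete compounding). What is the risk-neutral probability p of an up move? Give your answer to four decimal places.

Risk-neutral probability p = (1 + 0.03 − 0.75)/(1.45 − 0.75) = 0.2800/0.7000 = 0.4000

p = 0.4000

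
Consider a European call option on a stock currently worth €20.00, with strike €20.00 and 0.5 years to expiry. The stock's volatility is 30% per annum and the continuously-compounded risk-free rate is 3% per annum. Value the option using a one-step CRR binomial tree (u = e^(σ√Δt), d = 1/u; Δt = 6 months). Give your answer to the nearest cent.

CRR parameters: u = e^(σ√Δt) = e^(0.3·√0.5) = 1.2363, d = 1/u = 0.8089
Per-period rate: rΔt = 0.03·0.5 = 0.015, so R = e^0.015 = 1.0151
Risk-neutral probability p = (e^0.015 − 0.8089)/(1.2363 − 0.8089) = 0.2063/0.4275 = 0.4825
Terminal stock prices: S_u = 24.73, S_d = 16.18
Terminal payoffs (S − K): max(4.726, 0) = 4.726, max(-3.823, 0) = 0
Node 0 (S = 20): V_0 = e^(−0.015)·[0.4825·4.7262 + 0.5175·0.0000] = 2.2465

€2.25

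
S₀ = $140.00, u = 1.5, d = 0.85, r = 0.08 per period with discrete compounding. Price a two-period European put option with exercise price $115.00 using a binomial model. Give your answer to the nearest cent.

Risk-neutral probability p = (1 + 0.08 − 0.85)/(1.5 − 0.85) = 0.2300/0.6500 = 0.3538
Terminal stock prices: S_uu = 315, S_ud = 178.5, S_dd = 101.1
Terminal payoffs (K − S): max(-200, 0) = 0, max(-63.5, 0) = 0, max(13.85, 0) = 13.85
Node u (S = 210): V_u = 1/1.08·[0.3538·0.0000 + 0.6462·0.0000] = 0.0000
Node d (S = 119): V_d = 1/1.08·[0.3538·0.0000 + 0.6462·13.8500] = 8.2863
Node 0 (S = 140): V_0 = 1/1.08·[0.3538·0.0000 + 0.6462·8.2863] = 4.9576

$4.96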